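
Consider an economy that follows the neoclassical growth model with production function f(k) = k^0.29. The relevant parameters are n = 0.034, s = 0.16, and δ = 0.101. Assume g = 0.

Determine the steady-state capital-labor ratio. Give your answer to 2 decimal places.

Steady state requires s·f(k) = (n + δ)·k, i.e. s·k^α = (n + δ)·k.
Rearranging, k^(1−α) = s / (n + δ).
k^0.71 = 0.16 / (0.034 + 0.101) = 0.16 / 0.135 = 1.1852
k* = 1.1852^(1/0.71) ≈ 1.2704

k* = 1.27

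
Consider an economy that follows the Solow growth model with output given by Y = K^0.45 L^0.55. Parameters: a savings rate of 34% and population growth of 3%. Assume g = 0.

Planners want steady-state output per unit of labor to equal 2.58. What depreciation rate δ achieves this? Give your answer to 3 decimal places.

δ ≈ 0.077

At the steady state, Δk = 0, so s·k^α = (n + δ)·k.
Since y* = [s/(n + δ)]^(α/(1−α)), we have s/(n + δ) = (y*)^((1−α)/α) = 2.58^1.2222 = 3.1848.
Therefore n + δ = s / 3.1848 = 0.34 / 3.1848 = 0.1068, so δ = 0.1068 − 0.030 = 0.0768.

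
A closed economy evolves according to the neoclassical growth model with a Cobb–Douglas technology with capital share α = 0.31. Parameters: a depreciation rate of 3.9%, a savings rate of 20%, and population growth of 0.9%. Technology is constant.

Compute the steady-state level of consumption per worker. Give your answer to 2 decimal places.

Steady state requires s·f(k) = (n + δ)·k, i.e. s·k^α = (n + δ)·k.
Dividing both sides by k: k^(1−α) = s / (n + δ).
k^0.69 = 0.20 / (0.009 + 0.039) = 0.20 / 0.048 = 4.1667
k* = 4.1667^(1/0.69) ≈ 7.9113
y* = (k*)^α = 7.9113^0.31 ≈ 1.8987
c* = (1 − s)·y* = (1 − 0.20) × 1.8987 ≈ 1.5190

c* ≈ 1.52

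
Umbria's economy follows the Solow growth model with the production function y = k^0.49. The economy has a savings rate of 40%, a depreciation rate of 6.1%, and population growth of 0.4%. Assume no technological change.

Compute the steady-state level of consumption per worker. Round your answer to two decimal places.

c* = 3.44

In steady state, investment equals break-even investment: s·k^α = (n + δ)·k.
Dividing both sides by k: k^(1−α) = s / (n + δ).
k^0.51 = 0.40 / (0.004 + 0.061) = 0.40 / 0.065 = 6.1538
k* = 6.1538^(1/0.51) ≈ 35.2647
y* = (k*)^α = 35.2647^0.49 ≈ 5.7306
c* = (1 − s)·y* = (1 − 0.40) × 5.7306 ≈ 3.4384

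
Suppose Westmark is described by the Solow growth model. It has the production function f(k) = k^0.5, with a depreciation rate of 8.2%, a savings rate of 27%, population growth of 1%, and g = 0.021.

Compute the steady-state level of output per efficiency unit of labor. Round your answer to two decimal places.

y* = 2.39

In steady state, investment equals break-even investment: s·k^α = (n + g + δ)·k.
Dividing both sides by k: k^(1−α) = s / (n + g + δ).
k^0.5 = 0.27 / (0.010 + 0.021 + 0.082) = 0.27 / 0.113 = 2.3894
k* = 2.3894^(1/0.5) ≈ 5.7092
y* = (k*)^α = 5.7092^0.5 ≈ 2.3894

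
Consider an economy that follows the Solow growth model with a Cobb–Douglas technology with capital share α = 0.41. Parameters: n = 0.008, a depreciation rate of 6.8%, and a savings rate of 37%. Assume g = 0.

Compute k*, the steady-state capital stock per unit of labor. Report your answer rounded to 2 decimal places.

k* = 14.62

In steady state, investment equals break-even investment: s·k^α = (n + δ)·k.
Dividing both sides by k: k^(1−α) = s / (n + δ).
k^0.59 = 0.37 / (0.008 + 0.068) = 0.37 / 0.076 = 4.8684
k* = 4.8684^(1/0.59) ≈ 14.6238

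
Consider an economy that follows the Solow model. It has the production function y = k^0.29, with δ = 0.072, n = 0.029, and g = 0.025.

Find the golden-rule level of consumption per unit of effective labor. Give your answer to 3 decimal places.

At the golden rule, f'(k) = n + g + δ, so α·k^(α−1) = n + g + δ and k_gold = (α/(n + g + δ))^(1/(1−α)).
k_gold = (0.29/0.126)^(1/0.71) = 2.3016^1.4085 ≈ 3.2353
c_gold = f(k_gold) − (n + g + δ)·k_gold = 1.4056 − 0.126×3.2353 ≈ 0.9980

c_gold ≈ 0.998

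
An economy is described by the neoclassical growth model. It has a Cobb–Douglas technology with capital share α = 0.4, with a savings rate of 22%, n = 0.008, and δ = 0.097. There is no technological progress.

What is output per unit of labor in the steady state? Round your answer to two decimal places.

In steady state, investment equals break-even investment: s·k^α = (n + δ)·k.
Rearranging, k^(1−α) = s / (n + δ).
k^0.6 = 0.22 / (0.008 + 0.097) = 0.22 / 0.105 = 2.0952
k* = 2.0952^(1/0.6) ≈ 3.4306
y* = (k*)^α = 3.4306^0.4 ≈ 1.6374

y* ≈ 1.64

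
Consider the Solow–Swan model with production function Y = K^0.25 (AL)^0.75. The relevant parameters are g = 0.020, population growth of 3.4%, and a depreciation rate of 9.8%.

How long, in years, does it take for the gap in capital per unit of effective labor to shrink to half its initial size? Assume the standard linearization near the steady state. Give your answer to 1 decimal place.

half-life ≈ 6.1 years

Near the steady state the convergence rate is λ = (1 − α)(n + g + δ).
λ = (1 − 0.25) × 0.152 = 0.75 × 0.152 = 0.1140
Half-life = ln 2 / λ = 0.6931 / 0.1140 ≈ 6.08 years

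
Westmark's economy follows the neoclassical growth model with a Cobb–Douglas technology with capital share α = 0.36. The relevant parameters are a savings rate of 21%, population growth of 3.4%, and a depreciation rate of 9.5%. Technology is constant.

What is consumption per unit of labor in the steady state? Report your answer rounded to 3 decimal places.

c* ≈ 1.039

At the steady state, Δk = 0, so s·k^α = (n + δ)·k.
Rearranging, k^(1−α) = s / (n + δ).
k^0.64 = 0.21 / (0.034 + 0.095) = 0.21 / 0.129 = 1.6279
k* = 1.6279^(1/0.64) ≈ 2.1413
y* = (k*)^α = 2.1413^0.36 ≈ 1.3154
c* = (1 − s)·y* = (1 − 0.21) × 1.3154 ≈ 1.0392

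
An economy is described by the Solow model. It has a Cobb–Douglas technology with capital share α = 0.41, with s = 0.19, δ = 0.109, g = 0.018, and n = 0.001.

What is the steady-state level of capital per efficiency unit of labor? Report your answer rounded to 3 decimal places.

In steady state, investment equals break-even investment: s·k^α = (n + g + δ)·k.
Rearranging, k^(1−α) = s / (n + g + δ).
k^0.59 = 0.19 / (0.001 + 0.018 + 0.109) = 0.19 / 0.128 = 1.4844
k* = 1.4844^(1/0.59) ≈ 1.9533

k* ≈ 1.953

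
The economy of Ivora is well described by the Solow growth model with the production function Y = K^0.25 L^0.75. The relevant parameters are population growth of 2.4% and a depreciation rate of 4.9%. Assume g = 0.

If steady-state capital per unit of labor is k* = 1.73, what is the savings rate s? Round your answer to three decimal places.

At the steady state, Δk = 0, so s·k^α = (n + δ)·k.
So s / (n + δ) = (k*)^(1−α) = 1.73^0.75 = 1.5085.
Therefore s = 1.5085 × (n + δ) = 1.5085 × 0.073 = 0.1101.

s ≈ 0.110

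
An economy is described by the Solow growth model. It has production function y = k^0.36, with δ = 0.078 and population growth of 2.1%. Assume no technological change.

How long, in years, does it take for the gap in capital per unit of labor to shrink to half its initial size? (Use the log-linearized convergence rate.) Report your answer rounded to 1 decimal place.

Near the steady state the convergence rate is λ = (1 − α)(n + δ).
λ = (1 − 0.36) × 0.099 = 0.64 × 0.099 = 0.06336
Half-life = ln 2 / λ = 0.6931 / 0.06336 ≈ 10.94 years

half-life ≈ 10.9 years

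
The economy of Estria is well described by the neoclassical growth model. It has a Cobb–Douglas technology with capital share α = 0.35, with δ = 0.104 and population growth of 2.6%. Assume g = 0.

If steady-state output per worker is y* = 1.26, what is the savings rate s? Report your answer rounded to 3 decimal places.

s ≈ 0.200

In steady state, investment equals break-even investment: s·k^α = (n + δ)·k.
Since y* = [s/(n + δ)]^(α/(1−α)), we have s/(n + δ) = (y*)^((1−α)/α) = 1.26^1.8571 = 1.5360.
Therefore s = 1.5360 × (n + δ) = 1.5360 × 0.130 = 0.1997.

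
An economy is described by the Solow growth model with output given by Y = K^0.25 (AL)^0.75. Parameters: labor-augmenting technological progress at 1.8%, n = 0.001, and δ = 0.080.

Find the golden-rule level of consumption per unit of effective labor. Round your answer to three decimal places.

At the golden rule, f'(k) = n + g + δ, so α·k^(α−1) = n + g + δ and k_gold = (α/(n + g + δ))^(1/(1−α)).
k_gold = (0.25/0.099)^(1/0.75) = 2.5253^1.3333 ≈ 3.4388
c_gold = f(k_gold) − (n + g + δ)·k_gold = 1.3618 − 0.099×3.4388 ≈ 1.0214

c_gold ≈ 1.021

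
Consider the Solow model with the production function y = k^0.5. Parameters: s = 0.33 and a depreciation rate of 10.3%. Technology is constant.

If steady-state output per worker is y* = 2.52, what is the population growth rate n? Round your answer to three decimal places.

Steady state requires s·f(k) = (n + δ)·k, i.e. s·k^α = (n + δ)·k.
Since y* = [s/(n + δ)]^(α/(1−α)), we have s/(n + δ) = (y*)^((1−α)/α) = 2.52^1 = 2.5200.
Therefore n + δ = s / 2.5200 = 0.33 / 2.5200 = 0.1310, so n = 0.1310 − 0.103 = 0.0280.

n ≈ 0.028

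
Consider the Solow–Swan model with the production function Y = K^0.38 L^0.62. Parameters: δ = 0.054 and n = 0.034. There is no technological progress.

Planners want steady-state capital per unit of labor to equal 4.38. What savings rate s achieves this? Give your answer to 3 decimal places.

s ≈ 0.220

In steady state, investment equals break-even investment: s·k^α = (n + δ)·k.
So s / (n + δ) = (k*)^(1−α) = 4.38^0.62 = 2.4987.
Therefore s = 2.4987 × (n + δ) = 2.4987 × 0.088 = 0.2199.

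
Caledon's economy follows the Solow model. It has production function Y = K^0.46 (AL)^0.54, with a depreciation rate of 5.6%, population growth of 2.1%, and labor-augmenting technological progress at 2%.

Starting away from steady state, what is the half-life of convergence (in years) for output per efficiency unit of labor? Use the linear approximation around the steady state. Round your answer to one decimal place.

about 13.2 years

Near the steady state the convergence rate is λ = (1 − α)(n + g + δ).
λ = (1 − 0.46) × 0.097 = 0.54 × 0.097 = 0.05238
Half-life = ln 2 / λ = 0.6931 / 0.05238 ≈ 13.23 years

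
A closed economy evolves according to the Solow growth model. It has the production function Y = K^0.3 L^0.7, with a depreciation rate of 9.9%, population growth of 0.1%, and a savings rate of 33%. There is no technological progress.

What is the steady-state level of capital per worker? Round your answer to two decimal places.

k* = 5.50

Steady state requires s·f(k) = (n + δ)·k, i.e. s·k^α = (n + δ)·k.
Rearranging, k^(1−α) = s / (n + δ).
k^0.7 = 0.33 / (0.001 + 0.099) = 0.33 / 0.100 = 3.3000
k* = 3.3000^(1/0.7) ≈ 5.5047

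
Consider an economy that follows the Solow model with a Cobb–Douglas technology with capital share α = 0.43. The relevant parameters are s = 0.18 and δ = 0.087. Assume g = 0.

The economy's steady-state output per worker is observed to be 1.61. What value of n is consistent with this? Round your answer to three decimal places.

In steady state, investment equals break-even investment: s·k^α = (n + δ)·k.
Since y* = [s/(n + δ)]^(α/(1−α)), we have s/(n + δ) = (y*)^((1−α)/α) = 1.61^1.3256 = 1.8800.
Therefore n + δ = s / 1.8800 = 0.18 / 1.8800 = 0.0957, so n = 0.0957 − 0.087 = 0.0087.

n ≈ 0.009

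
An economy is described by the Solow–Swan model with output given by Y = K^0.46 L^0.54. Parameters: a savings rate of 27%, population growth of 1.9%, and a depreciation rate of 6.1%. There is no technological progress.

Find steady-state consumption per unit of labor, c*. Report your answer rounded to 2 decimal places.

In steady state, investment equals break-even investment: s·k^α = (n + δ)·k.
Rearranging, k^(1−α) = s / (n + δ).
k^0.54 = 0.27 / (0.019 + 0.061) = 0.27 / 0.080 = 3.3750
k* = 3.3750^(1/0.54) ≈ 9.5123
y* = (k*)^α = 9.5123^0.46 ≈ 2.8185
c* = (1 − s)·y* = (1 − 0.27) × 2.8185 ≈ 2.0575

c* ≈ 2.06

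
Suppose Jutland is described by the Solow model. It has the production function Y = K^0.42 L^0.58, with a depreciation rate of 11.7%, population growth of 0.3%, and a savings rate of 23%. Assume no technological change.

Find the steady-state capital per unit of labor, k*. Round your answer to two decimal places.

Steady state requires s·f(k) = (n + δ)·k, i.e. s·k^α = (n + δ)·k.
Dividing both sides by k: k^(1−α) = s / (n + δ).
k^0.58 = 0.23 / (0.003 + 0.117) = 0.23 / 0.120 = 1.9167
k* = 1.9167^(1/0.58) ≈ 3.0702

k* ≈ 3.07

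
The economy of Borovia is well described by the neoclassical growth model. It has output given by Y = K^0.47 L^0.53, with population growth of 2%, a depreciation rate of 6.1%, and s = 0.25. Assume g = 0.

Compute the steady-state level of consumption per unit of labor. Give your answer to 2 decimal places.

c* ≈ 2.04

Steady state requires s·f(k) = (n + δ)·k, i.e. s·k^α = (n + δ)·k.
Dividing both sides by k: k^(1−α) = s / (n + δ).
k^0.53 = 0.25 / (0.020 + 0.061) = 0.25 / 0.081 = 3.0864
k* = 3.0864^(1/0.53) ≈ 8.3848
y* = (k*)^α = 8.3848^0.47 ≈ 2.7167
c* = (1 − s)·y* = (1 − 0.25) × 2.7167 ≈ 2.0375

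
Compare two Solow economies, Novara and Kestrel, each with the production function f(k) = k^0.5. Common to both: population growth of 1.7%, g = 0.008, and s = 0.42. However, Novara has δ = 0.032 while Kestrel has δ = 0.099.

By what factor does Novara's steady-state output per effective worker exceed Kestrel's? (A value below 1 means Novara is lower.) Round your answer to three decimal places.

ratio ≈ 2.175

Steady-state y* = [s/(n + g + δ)]^(α/(1−α)), so the ratio is [ (s_N/(n + g + δ)_N) / (s_K/(n + g + δ)_K) ]^1.
s_N/(n + g + δ)_N = 0.42/0.057 = 7.3684; s_K/(n + g + δ)_K = 0.42/0.124 = 3.3871.
Ratio = (7.3684/3.3871)^1 = 2.1754^1 ≈ 2.1754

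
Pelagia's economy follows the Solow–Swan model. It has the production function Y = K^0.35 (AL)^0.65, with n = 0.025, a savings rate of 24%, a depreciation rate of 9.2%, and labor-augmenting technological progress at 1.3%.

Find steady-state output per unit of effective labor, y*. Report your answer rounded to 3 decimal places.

y* ≈ 1.391

At the steady state, Δk = 0, so s·k^α = (n + g + δ)·k.
Dividing both sides by k: k^(1−α) = s / (n + g + δ).
k^0.65 = 0.24 / (0.025 + 0.013 + 0.092) = 0.24 / 0.130 = 1.8462
k* = 1.8462^(1/0.65) ≈ 2.5684
y* = (k*)^α = 2.5684^0.35 ≈ 1.3912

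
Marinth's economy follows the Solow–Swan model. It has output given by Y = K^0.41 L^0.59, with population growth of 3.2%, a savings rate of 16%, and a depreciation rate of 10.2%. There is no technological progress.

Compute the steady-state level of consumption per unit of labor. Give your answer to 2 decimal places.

c* ≈ 0.95

Steady state requires s·f(k) = (n + δ)·k, i.e. s·k^α = (n + δ)·k.
Rearranging, k^(1−α) = s / (n + δ).
k^0.59 = 0.16 / (0.032 + 0.102) = 0.16 / 0.134 = 1.1940
k* = 1.1940^(1/0.59) ≈ 1.3506
y* = (k*)^α = 1.3506^0.41 ≈ 1.1311
c* = (1 − s)·y* = (1 − 0.16) × 1.1311 ≈ 0.9501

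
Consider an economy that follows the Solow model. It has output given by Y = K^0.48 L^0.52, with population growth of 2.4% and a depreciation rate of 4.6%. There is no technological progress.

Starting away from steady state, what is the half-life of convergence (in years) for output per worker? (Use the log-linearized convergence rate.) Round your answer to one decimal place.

Near the steady state the convergence rate is λ = (1 − α)(n + δ).
λ = (1 − 0.48) × 0.070 = 0.52 × 0.070 = 0.0364
Half-life = ln 2 / λ = 0.6931 / 0.0364 ≈ 19.04 years

about 19.0 years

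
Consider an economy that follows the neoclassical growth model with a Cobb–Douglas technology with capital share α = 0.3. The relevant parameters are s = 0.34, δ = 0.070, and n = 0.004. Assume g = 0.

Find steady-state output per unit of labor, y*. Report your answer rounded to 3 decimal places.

Steady state requires s·f(k) = (n + δ)·k, i.e. s·k^α = (n + δ)·k.
Rearranging, k^(1−α) = s / (n + δ).
k^0.7 = 0.34 / (0.004 + 0.070) = 0.34 / 0.074 = 4.5946
k* = 4.5946^(1/0.7) ≈ 8.8322
y* = (k*)^α = 8.8322^0.3 ≈ 1.9223

y* = 1.922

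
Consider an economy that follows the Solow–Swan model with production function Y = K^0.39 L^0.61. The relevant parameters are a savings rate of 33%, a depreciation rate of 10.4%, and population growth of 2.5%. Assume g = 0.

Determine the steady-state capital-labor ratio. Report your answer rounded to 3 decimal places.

In steady state, investment equals break-even investment: s·k^α = (n + δ)·k.
Dividing both sides by k: k^(1−α) = s / (n + δ).
k^0.61 = 0.33 / (0.025 + 0.104) = 0.33 / 0.129 = 2.5581
k* = 2.5581^(1/0.61) ≈ 4.6636

k* = 4.664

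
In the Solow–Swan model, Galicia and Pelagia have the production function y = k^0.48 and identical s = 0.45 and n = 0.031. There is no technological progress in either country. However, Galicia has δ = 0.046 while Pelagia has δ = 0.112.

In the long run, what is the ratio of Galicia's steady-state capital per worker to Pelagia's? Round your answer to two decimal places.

Steady-state k* = [s/(n + δ)]^(1/(1−α)), so the ratio is [ (s_G/(n + δ)_G) / (s_P/(n + δ)_P) ]^1.9231.
s_G/(n + δ)_G = 0.45/0.077 = 5.8442; s_P/(n + δ)_P = 0.45/0.143 = 3.1469.
Ratio = (5.8442/3.1469)^1.9231 = 1.8571^1.9231 ≈ 3.2885

ratio ≈ 3.29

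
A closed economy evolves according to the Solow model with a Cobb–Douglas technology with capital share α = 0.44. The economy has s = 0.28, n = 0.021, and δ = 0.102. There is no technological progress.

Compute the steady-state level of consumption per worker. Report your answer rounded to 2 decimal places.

c* = 1.37

At the steady state, Δk = 0, so s·k^α = (n + δ)·k.
Dividing both sides by k: k^(1−α) = s / (n + δ).
k^0.56 = 0.28 / (0.021 + 0.102) = 0.28 / 0.123 = 2.2764
k* = 2.2764^(1/0.56) ≈ 4.3445
y* = (k*)^α = 4.3445^0.44 ≈ 1.9085
c* = (1 − s)·y* = (1 − 0.28) × 1.9085 ≈ 1.3741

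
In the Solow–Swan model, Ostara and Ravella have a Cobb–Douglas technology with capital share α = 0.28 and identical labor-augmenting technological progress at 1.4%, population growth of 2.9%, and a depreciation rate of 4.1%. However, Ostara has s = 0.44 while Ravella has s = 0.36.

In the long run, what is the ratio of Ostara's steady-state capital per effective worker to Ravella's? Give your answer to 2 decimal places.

Steady-state k* = [s/(n + g + δ)]^(1/(1−α)), so the ratio is [ (s_O/(n + g + δ)_O) / (s_R/(n + g + δ)_R) ]^1.3889.
s_O/(n + g + δ)_O = 0.44/0.084 = 5.2381; s_R/(n + g + δ)_R = 0.36/0.084 = 4.2857.
Ratio = (5.2381/4.2857)^1.3889 = 1.2222^1.3889 ≈ 1.3214

ratio ≈ 1.32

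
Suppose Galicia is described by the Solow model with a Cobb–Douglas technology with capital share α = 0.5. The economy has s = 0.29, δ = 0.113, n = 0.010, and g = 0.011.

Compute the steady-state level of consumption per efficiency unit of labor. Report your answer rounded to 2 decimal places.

c* ≈ 1.54

In steady state, investment equals break-even investment: s·k^α = (n + g + δ)·k.
Rearranging, k^(1−α) = s / (n + g + δ).
k^0.5 = 0.29 / (0.010 + 0.011 + 0.113) = 0.29 / 0.134 = 2.1642
k* = 2.1642^(1/0.5) ≈ 4.6838
y* = (k*)^α = 4.6838^0.5 ≈ 2.1642
c* = (1 − s)·y* = (1 − 0.29) × 2.1642 ≈ 1.5366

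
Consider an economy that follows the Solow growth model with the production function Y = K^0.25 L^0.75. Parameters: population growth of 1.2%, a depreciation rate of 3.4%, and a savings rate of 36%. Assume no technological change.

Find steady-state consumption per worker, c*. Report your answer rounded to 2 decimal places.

At the steady state, Δk = 0, so s·k^α = (n + δ)·k.
Dividing both sides by k: k^(1−α) = s / (n + δ).
k^0.75 = 0.36 / (0.012 + 0.034) = 0.36 / 0.046 = 7.8261
k* = 7.8261^(1/0.75) ≈ 15.5380
y* = (k*)^α = 15.5380^0.25 ≈ 1.9854
c* = (1 − s)·y* = (1 − 0.36) × 1.9854 ≈ 1.2707

c* = 1.27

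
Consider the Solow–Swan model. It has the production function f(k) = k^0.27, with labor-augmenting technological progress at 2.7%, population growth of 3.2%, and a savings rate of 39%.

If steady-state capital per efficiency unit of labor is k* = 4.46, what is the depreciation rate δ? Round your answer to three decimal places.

δ ≈ 0.072

Steady state requires s·f(k) = (n + g + δ)·k, i.e. s·k^α = (n + g + δ)·k.
So s / (n + g + δ) = (k*)^(1−α) = 4.46^0.73 = 2.9786.
Therefore n + g + δ = s / 2.9786 = 0.39 / 2.9786 = 0.1309, so δ = 0.1309 − 0.059 = 0.0719.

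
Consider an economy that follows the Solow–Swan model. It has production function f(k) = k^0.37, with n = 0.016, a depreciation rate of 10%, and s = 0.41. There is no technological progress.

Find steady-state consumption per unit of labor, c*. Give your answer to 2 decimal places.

At the steady state, Δk = 0, so s·k^α = (n + δ)·k.
Dividing both sides by k: k^(1−α) = s / (n + δ).
k^0.63 = 0.41 / (0.016 + 0.100) = 0.41 / 0.116 = 3.5345
k* = 3.5345^(1/0.63) ≈ 7.4193
y* = (k*)^α = 7.4193^0.37 ≈ 2.0991
c* = (1 − s)·y* = (1 − 0.41) × 2.0991 ≈ 1.2385

c* ≈ 1.24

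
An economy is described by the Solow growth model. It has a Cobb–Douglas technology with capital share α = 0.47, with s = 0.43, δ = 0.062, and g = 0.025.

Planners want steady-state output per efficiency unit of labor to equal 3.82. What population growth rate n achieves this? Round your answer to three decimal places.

n ≈ 0.008

In steady state, investment equals break-even investment: s·k^α = (n + g + δ)·k.
Since y* = [s/(n + g + δ)]^(α/(1−α)), we have s/(n + g + δ) = (y*)^((1−α)/α) = 3.82^1.1277 = 4.5331.
Therefore n + g + δ = s / 4.5331 = 0.43 / 4.5331 = 0.0949, so n = 0.0949 − 0.087 = 0.0079.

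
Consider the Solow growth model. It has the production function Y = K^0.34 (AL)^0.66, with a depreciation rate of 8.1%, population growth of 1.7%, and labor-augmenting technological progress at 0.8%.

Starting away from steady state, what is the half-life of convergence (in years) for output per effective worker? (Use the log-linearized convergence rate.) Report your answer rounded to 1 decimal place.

Near the steady state the convergence rate is λ = (1 − α)(n + g + δ).
λ = (1 − 0.34) × 0.106 = 0.66 × 0.106 = 0.06996
Half-life = ln 2 / λ = 0.6931 / 0.06996 ≈ 9.91 years

about 9.9 years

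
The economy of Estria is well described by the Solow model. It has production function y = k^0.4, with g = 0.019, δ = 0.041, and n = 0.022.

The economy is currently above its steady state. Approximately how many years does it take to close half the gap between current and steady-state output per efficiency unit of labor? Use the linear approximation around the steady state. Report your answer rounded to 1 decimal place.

Near the steady state the convergence rate is λ = (1 − α)(n + g + δ).
λ = (1 − 0.4) × 0.082 = 0.6 × 0.082 = 0.0492
Half-life = ln 2 / λ = 0.6931 / 0.0492 ≈ 14.09 years

half-life ≈ 14.1 years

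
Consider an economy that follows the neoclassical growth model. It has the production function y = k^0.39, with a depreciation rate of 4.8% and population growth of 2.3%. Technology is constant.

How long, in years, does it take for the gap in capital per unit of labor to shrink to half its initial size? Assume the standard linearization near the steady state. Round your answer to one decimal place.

t_½ ≈ 16.0 years

Near the steady state the convergence rate is λ = (1 − α)(n + δ).
λ = (1 − 0.39) × 0.071 = 0.61 × 0.071 = 0.04331
Half-life = ln 2 / λ = 0.6931 / 0.04331 ≈ 16.00 years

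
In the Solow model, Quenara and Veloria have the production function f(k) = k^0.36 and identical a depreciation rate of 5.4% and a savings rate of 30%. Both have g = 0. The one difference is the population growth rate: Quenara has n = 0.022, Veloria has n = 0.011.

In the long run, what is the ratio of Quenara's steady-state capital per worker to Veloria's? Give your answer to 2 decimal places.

k*_Q / k*_V ≈ 0.78

Steady-state k* = [s/(n + δ)]^(1/(1−α)), so the ratio is [ (s_Q/(n + δ)_Q) / (s_V/(n + δ)_V) ]^1.5625.
s_Q/(n + δ)_Q = 0.30/0.076 = 3.9474; s_V/(n + δ)_V = 0.30/0.065 = 4.6154.
Ratio = (3.9474/4.6154)^1.5625 = 0.8553^1.5625 ≈ 0.7833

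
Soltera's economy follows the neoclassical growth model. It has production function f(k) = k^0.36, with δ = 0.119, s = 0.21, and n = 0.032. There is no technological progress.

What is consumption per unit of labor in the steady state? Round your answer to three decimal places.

c* = 0.951

In steady state, investment equals break-even investment: s·k^α = (n + δ)·k.
Dividing both sides by k: k^(1−α) = s / (n + δ).
k^0.64 = 0.21 / (0.032 + 0.119) = 0.21 / 0.151 = 1.3907
k* = 1.3907^(1/0.64) ≈ 1.6742
y* = (k*)^α = 1.6742^0.36 ≈ 1.2038
c* = (1 − s)·y* = (1 − 0.21) × 1.2038 ≈ 0.9510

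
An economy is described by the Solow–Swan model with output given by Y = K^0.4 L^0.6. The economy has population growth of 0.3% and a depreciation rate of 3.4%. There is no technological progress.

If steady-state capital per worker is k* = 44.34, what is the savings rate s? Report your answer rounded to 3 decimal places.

s ≈ 0.360

In steady state, investment equals break-even investment: s·k^α = (n + δ)·k.
So s / (n + δ) = (k*)^(1−α) = 44.34^0.6 = 9.7292.
Therefore s = 9.7292 × (n + δ) = 9.7292 × 0.037 = 0.3600.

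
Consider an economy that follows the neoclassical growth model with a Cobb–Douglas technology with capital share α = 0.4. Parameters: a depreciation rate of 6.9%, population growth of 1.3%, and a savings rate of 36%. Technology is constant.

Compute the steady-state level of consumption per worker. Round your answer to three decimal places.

c* ≈ 1.716

Steady state requires s·f(k) = (n + δ)·k, i.e. s·k^α = (n + δ)·k.
Dividing both sides by k: k^(1−α) = s / (n + δ).
k^0.6 = 0.36 / (0.013 + 0.069) = 0.36 / 0.082 = 4.3902
k* = 4.3902^(1/0.6) ≈ 11.7708
y* = (k*)^α = 11.7708^0.4 ≈ 2.6812
c* = (1 − s)·y* = (1 − 0.36) × 2.6812 ≈ 1.7160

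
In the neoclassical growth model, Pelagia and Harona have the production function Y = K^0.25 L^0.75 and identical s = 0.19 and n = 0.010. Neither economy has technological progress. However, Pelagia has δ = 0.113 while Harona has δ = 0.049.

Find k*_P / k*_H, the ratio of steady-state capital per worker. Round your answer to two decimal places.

k*_P / k*_H ≈ 0.38

Steady-state k* = [s/(n + δ)]^(1/(1−α)), so the ratio is [ (s_P/(n + δ)_P) / (s_H/(n + δ)_H) ]^1.3333.
s_P/(n + δ)_P = 0.19/0.123 = 1.5447; s_H/(n + δ)_H = 0.19/0.059 = 3.2203.
Ratio = (1.5447/3.2203)^1.3333 = 0.4797^1.3333 ≈ 0.3755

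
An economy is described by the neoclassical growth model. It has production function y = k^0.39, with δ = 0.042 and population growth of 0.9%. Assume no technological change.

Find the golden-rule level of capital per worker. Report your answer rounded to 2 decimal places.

The golden rule sets f'(k) = n + δ, i.e. α·k^(α−1) = n + δ.
So k^(1−α) = α / (n + δ) = 0.39 / 0.051 = 7.6471.
k_gold = 7.6471^(1/0.61) ≈ 28.0773

k_gold ≈ 28.08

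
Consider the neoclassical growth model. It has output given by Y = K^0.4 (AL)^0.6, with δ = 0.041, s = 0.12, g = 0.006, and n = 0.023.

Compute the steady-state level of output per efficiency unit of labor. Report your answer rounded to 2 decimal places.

y* = 1.43

Steady state requires s·f(k) = (n + g + δ)·k, i.e. s·k^α = (n + g + δ)·k.
Rearranging, k^(1−α) = s / (n + g + δ).
k^0.6 = 0.12 / (0.023 + 0.006 + 0.041) = 0.12 / 0.070 = 1.7143
k* = 1.7143^(1/0.6) ≈ 2.4555
y* = (k*)^α = 2.4555^0.4 ≈ 1.4324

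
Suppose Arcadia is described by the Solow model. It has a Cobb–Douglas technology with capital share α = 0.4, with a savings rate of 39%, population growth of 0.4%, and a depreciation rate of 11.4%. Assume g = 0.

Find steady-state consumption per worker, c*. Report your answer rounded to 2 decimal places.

In steady state, investment equals break-even investment: s·k^α = (n + δ)·k.
Rearranging, k^(1−α) = s / (n + δ).
k^0.6 = 0.39 / (0.004 + 0.114) = 0.39 / 0.118 = 3.3051
k* = 3.3051^(1/0.6) ≈ 7.3334
y* = (k*)^α = 7.3334^0.4 ≈ 2.2188
c* = (1 − s)·y* = (1 − 0.39) × 2.2188 ≈ 1.3535

c* ≈ 1.35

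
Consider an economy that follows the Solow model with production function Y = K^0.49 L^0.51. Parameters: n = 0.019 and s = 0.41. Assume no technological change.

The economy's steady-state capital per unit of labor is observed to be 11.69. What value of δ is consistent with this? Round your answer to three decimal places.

Steady state requires s·f(k) = (n + δ)·k, i.e. s·k^α = (n + δ)·k.
So s / (n + δ) = (k*)^(1−α) = 11.69^0.51 = 3.5042.
Therefore n + δ = s / 3.5042 = 0.41 / 3.5042 = 0.1170, so δ = 0.1170 − 0.019 = 0.0980.

δ ≈ 0.098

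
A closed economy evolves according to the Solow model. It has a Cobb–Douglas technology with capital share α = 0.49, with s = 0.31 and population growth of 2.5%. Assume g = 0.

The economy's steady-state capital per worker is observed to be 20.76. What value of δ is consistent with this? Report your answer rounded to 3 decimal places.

δ ≈ 0.041

Steady state requires s·f(k) = (n + δ)·k, i.e. s·k^α = (n + δ)·k.
So s / (n + δ) = (k*)^(1−α) = 20.76^0.51 = 4.6966.
Therefore n + δ = s / 4.6966 = 0.31 / 4.6966 = 0.0660, so δ = 0.0660 − 0.025 = 0.0410.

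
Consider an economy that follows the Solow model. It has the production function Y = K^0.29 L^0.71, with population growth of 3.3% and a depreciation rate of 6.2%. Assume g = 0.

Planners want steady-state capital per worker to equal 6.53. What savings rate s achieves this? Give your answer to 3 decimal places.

s ≈ 0.360

In steady state, investment equals break-even investment: s·k^α = (n + δ)·k.
So s / (n + δ) = (k*)^(1−α) = 6.53^0.71 = 3.7896.
Therefore s = 3.7896 × (n + δ) = 3.7896 × 0.095 = 0.3600.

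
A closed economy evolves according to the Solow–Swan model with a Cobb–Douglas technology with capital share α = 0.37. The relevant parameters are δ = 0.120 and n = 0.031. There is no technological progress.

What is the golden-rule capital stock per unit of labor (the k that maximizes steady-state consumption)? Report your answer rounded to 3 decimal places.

The golden rule sets f'(k) = n + δ, i.e. α·k^(α−1) = n + δ.
So k^(1−α) = α / (n + δ) = 0.37 / 0.151 = 2.4503.
k_gold = 2.4503^(1/0.63) ≈ 4.1477

k_gold ≈ 4.148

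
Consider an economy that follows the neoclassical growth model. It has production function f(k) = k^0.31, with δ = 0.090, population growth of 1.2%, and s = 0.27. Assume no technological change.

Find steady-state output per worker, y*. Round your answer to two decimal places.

y* ≈ 1.55

Steady state requires s·f(k) = (n + δ)·k, i.e. s·k^α = (n + δ)·k.
Dividing both sides by k: k^(1−α) = s / (n + δ).
k^0.69 = 0.27 / (0.012 + 0.090) = 0.27 / 0.102 = 2.6471
k* = 2.6471^(1/0.69) ≈ 4.0993
y* = (k*)^α = 4.0993^0.31 ≈ 1.5486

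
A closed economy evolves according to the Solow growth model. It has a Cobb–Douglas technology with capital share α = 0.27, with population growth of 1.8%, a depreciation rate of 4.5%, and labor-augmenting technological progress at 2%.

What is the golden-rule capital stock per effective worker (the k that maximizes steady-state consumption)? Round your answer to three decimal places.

k_gold ≈ 5.032

The golden rule sets f'(k) = n + g + δ, i.e. α·k^(α−1) = n + g + δ.
So k^(1−α) = α / (n + g + δ) = 0.27 / 0.083 = 3.2530.
k_gold = 3.2530^(1/0.73) ≈ 5.0322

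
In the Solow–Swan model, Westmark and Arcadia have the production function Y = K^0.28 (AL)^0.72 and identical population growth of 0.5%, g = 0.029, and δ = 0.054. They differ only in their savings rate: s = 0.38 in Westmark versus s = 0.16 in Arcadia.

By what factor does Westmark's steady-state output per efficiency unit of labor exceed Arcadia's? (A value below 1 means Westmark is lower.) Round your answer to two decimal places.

y*_W / y*_A ≈ 1.40

Steady-state y* = [s/(n + g + δ)]^(α/(1−α)), so the ratio is [ (s_W/(n + g + δ)_W) / (s_A/(n + g + δ)_A) ]^0.3889.
s_W/(n + g + δ)_W = 0.38/0.088 = 4.3182; s_A/(n + g + δ)_A = 0.16/0.088 = 1.8182.
Ratio = (4.3182/1.8182)^0.3889 = 2.3750^0.3889 ≈ 1.3999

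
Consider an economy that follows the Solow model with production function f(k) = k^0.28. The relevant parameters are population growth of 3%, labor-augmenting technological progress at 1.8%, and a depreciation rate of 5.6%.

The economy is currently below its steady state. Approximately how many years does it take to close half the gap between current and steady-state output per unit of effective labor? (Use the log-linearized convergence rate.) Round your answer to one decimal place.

t_½ ≈ 9.3 years

Near the steady state the convergence rate is λ = (1 − α)(n + g + δ).
λ = (1 − 0.28) × 0.104 = 0.72 × 0.104 = 0.07488
Half-life = ln 2 / λ = 0.6931 / 0.07488 ≈ 9.26 years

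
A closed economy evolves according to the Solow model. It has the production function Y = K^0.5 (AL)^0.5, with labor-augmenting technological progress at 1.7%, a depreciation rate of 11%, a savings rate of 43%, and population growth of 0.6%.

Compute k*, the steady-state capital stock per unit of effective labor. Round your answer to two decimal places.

k* ≈ 10.45

Steady state requires s·f(k) = (n + g + δ)·k, i.e. s·k^α = (n + g + δ)·k.
Dividing both sides by k: k^(1−α) = s / (n + g + δ).
k^0.5 = 0.43 / (0.006 + 0.017 + 0.110) = 0.43 / 0.133 = 3.2331
k* = 3.2331^(1/0.5) ≈ 10.4529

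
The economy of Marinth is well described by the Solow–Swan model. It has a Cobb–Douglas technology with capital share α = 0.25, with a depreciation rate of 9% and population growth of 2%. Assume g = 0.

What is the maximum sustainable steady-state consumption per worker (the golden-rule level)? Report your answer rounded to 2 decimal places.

c_gold ≈ 0.99

At the golden rule, f'(k) = n + δ, so α·k^(α−1) = n + δ and k_gold = (α/(n + δ))^(1/(1−α)).
k_gold = (0.25/0.110)^(1/0.75) = 2.2727^1.3333 ≈ 2.9880
c_gold = f(k_gold) − (n + δ)·k_gold = 1.3148 − 0.110×2.9880 ≈ 0.9861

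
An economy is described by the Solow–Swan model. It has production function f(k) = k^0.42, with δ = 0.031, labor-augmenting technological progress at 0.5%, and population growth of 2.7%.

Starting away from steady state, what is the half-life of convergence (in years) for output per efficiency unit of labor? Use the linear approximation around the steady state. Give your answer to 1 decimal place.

Near the steady state the convergence rate is λ = (1 − α)(n + g + δ).
λ = (1 − 0.42) × 0.063 = 0.58 × 0.063 = 0.03654
Half-life = ln 2 / λ = 0.6931 / 0.03654 ≈ 18.97 years

t_½ ≈ 19.0 years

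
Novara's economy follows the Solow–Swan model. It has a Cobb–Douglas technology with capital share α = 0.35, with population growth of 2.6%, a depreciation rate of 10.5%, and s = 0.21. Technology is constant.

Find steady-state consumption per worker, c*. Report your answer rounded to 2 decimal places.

c* = 1.02

In steady state, investment equals break-even investment: s·k^α = (n + δ)·k.
Rearranging, k^(1−α) = s / (n + δ).
k^0.65 = 0.21 / (0.026 + 0.105) = 0.21 / 0.131 = 1.6031
k* = 1.6031^(1/0.65) ≈ 2.0669
y* = (k*)^α = 2.0669^0.35 ≈ 1.2893
c* = (1 − s)·y* = (1 − 0.21) × 1.2893 ≈ 1.0185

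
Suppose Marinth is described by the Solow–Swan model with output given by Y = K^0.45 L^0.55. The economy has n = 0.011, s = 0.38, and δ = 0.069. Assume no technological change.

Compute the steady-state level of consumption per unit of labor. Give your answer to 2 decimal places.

c* ≈ 2.22

In steady state, investment equals break-even investment: s·k^α = (n + δ)·k.
Dividing both sides by k: k^(1−α) = s / (n + δ).
k^0.55 = 0.38 / (0.011 + 0.069) = 0.38 / 0.080 = 4.7500
k* = 4.7500^(1/0.55) ≈ 16.9962
y* = (k*)^α = 16.9962^0.45 ≈ 3.5781
c* = (1 − s)·y* = (1 − 0.38) × 3.5781 ≈ 2.2184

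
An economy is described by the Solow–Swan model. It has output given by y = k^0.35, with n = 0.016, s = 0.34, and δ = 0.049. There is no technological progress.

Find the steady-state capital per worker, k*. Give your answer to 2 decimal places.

Steady state requires s·f(k) = (n + δ)·k, i.e. s·k^α = (n + δ)·k.
Dividing both sides by k: k^(1−α) = s / (n + δ).
k^0.65 = 0.34 / (0.016 + 0.049) = 0.34 / 0.065 = 5.2308
k* = 5.2308^(1/0.65) ≈ 12.7494

k* = 12.75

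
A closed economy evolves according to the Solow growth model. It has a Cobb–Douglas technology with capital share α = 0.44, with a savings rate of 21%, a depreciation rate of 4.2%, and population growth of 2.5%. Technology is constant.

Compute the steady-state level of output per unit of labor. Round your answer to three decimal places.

Steady state requires s·f(k) = (n + δ)·k, i.e. s·k^α = (n + δ)·k.
Rearranging, k^(1−α) = s / (n + δ).
k^0.56 = 0.21 / (0.025 + 0.042) = 0.21 / 0.067 = 3.1343
k* = 3.1343^(1/0.56) ≈ 7.6907
y* = (k*)^α = 7.6907^0.44 ≈ 2.4537

y* ≈ 2.454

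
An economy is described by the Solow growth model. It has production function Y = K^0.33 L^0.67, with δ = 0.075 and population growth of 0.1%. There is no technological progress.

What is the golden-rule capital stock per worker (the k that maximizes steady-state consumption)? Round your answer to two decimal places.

k_gold ≈ 8.95

The golden rule sets f'(k) = n + δ, i.e. α·k^(α−1) = n + δ.
So k^(1−α) = α / (n + δ) = 0.33 / 0.076 = 4.3421.
k_gold = 4.3421^(1/0.67) ≈ 8.9493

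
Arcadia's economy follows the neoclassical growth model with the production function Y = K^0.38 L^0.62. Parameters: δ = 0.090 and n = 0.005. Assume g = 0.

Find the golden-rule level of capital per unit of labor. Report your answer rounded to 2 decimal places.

k_gold ≈ 9.36

The golden rule sets f'(k) = n + δ, i.e. α·k^(α−1) = n + δ.
So k^(1−α) = α / (n + δ) = 0.38 / 0.095 = 4.0000.
k_gold = 4.0000^(1/0.62) ≈ 9.3554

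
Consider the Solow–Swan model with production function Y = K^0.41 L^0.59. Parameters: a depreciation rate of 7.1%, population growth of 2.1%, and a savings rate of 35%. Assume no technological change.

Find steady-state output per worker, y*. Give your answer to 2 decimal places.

y* = 2.53

At the steady state, Δk = 0, so s·k^α = (n + δ)·k.
Rearranging, k^(1−α) = s / (n + δ).
k^0.59 = 0.35 / (0.021 + 0.071) = 0.35 / 0.092 = 3.8043
k* = 3.8043^(1/0.59) ≈ 9.6276
y* = (k*)^α = 9.6276^0.41 ≈ 2.5307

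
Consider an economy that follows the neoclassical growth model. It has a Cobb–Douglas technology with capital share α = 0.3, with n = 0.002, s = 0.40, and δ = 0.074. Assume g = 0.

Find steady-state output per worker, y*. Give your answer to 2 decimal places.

y* = 2.04

At the steady state, Δk = 0, so s·k^α = (n + δ)·k.
Dividing both sides by k: k^(1−α) = s / (n + δ).
k^0.7 = 0.40 / (0.002 + 0.074) = 0.40 / 0.076 = 5.2632
k* = 5.2632^(1/0.7) ≈ 10.7240
y* = (k*)^α = 10.7240^0.3 ≈ 2.0375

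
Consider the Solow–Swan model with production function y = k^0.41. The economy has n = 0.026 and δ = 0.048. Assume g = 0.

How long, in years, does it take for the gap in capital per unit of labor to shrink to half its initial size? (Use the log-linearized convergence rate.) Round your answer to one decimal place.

t_½ ≈ 15.9 years

Near the steady state the convergence rate is λ = (1 − α)(n + δ).
λ = (1 − 0.41) × 0.074 = 0.59 × 0.074 = 0.04366
Half-life = ln 2 / λ = 0.6931 / 0.04366 ≈ 15.87 years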